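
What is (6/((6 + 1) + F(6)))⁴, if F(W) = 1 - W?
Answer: 81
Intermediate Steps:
(6/((6 + 1) + F(6)))⁴ = (6/((6 + 1) + (1 - 1*6)))⁴ = (6/(7 + (1 - 6)))⁴ = (6/(7 - 5))⁴ = (6/2)⁴ = (6*(½))⁴ = 3⁴ = 81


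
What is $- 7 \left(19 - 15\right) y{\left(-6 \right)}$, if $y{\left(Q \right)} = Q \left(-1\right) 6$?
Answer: $-1008$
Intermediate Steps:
$y{\left(Q \right)} = - 6 Q$ ($y{\left(Q \right)} = - Q 6 = - 6 Q$)
$- 7 \left(19 - 15\right) y{\left(-6 \right)} = - 7 \left(19 - 15\right) \left(\left(-6\right) \left(-6\right)\right) = - 7 \left(19 - 15\right) 36 = \left(-7\right) 4 \cdot 36 = \left(-28\right) 36 = -1008$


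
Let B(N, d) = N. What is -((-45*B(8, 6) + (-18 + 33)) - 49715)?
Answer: 50060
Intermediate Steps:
-((-45*B(8, 6) + (-18 + 33)) - 49715) = -((-45*8 + (-18 + 33)) - 49715) = -((-360 + 15) - 49715) = -(-345 - 49715) = -1*(-50060) = 50060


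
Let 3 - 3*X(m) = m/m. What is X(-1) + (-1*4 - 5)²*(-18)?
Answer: -4372/3 ≈ -1457.3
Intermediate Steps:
X(m) = ⅔ (X(m) = 1 - m/(3*m) = 1 - ⅓*1 = 1 - ⅓ = ⅔)
X(-1) + (-1*4 - 5)²*(-18) = ⅔ + (-1*4 - 5)²*(-18) = ⅔ + (-4 - 5)²*(-18) = ⅔ + (-9)²*(-18) = ⅔ + 81*(-18) = ⅔ - 1458 = -4372/3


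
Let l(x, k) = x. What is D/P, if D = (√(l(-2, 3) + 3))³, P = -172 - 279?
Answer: -1/451 ≈ -0.0022173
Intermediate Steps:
P = -451
D = 1 (D = (√(-2 + 3))³ = (√1)³ = 1³ = 1)
D/P = 1/(-451) = 1*(-1/451) = -1/451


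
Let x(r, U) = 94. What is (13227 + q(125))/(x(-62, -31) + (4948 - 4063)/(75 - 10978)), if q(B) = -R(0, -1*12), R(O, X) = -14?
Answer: 144366623/1023997 ≈ 140.98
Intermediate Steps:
q(B) = 14 (q(B) = -1*(-14) = 14)
(13227 + q(125))/(x(-62, -31) + (4948 - 4063)/(75 - 10978)) = (13227 + 14)/(94 + (4948 - 4063)/(75 - 10978)) = 13241/(94 + 885/(-10903)) = 13241/(94 + 885*(-1/10903)) = 13241/(94 - 885/10903) = 13241/(1023997/10903) = 13241*(10903/1023997) = 144366623/1023997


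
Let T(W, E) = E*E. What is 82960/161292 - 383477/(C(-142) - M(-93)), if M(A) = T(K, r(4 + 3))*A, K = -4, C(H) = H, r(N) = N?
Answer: -15371375971/178026045 ≈ -86.343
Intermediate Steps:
T(W, E) = E**2
M(A) = 49*A (M(A) = (4 + 3)**2*A = 7**2*A = 49*A)
82960/161292 - 383477/(C(-142) - M(-93)) = 82960/161292 - 383477/(-142 - 49*(-93)) = 82960*(1/161292) - 383477/(-142 - 1*(-4557)) = 20740/40323 - 383477/(-142 + 4557) = 20740/40323 - 383477/4415 = -15371375971/178026045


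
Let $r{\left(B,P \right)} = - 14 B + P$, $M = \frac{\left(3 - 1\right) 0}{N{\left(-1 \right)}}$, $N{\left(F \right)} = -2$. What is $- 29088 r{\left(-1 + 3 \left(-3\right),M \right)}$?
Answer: $-4072320$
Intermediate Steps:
$M = 0$ ($M = \frac{\left(3 - 1\right) 0}{-2} = 2 \cdot 0 \left(- \frac{1}{2}\right) = 0 \left(- \frac{1}{2}\right) = 0$)
$r{\left(B,P \right)} = P - 14 B$
$- 29088 r{\left(-1 + 3 \left(-3\right),M \right)} = - 29088 \left(0 - 14 \left(-1 + 3 \left(-3\right)\right)\right) = - 29088 \left(0 - 14 \left(-1 - 9\right)\right) = - 29088 \left(0 - -140\right) = - 29088 \left(0 + 140\right) = \left(-29088\right) 140 = -4072320$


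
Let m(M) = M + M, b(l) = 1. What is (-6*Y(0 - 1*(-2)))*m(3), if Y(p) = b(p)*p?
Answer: -72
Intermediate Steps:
m(M) = 2*M
Y(p) = p (Y(p) = 1*p = p)
(-6*Y(0 - 1*(-2)))*m(3) = (-6*(0 - 1*(-2)))*(2*3) = -6*(0 + 2)*6 = -6*2*6 = -12*6 = -72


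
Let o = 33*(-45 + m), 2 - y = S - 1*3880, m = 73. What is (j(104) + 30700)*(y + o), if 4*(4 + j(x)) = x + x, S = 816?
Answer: 122684520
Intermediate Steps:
j(x) = -4 + x/2 (j(x) = -4 + (x + x)/4 = -4 + (2*x)/4 = -4 + x/2)
y = 3066 (y = 2 - (816 - 1*3880) = 2 - (816 - 3880) = 2 - 1*(-3064) = 2 + 3064 = 3066)
o = 924 (o = 33*(-45 + 73) = 33*28 = 924)
(j(104) + 30700)*(y + o) = ((-4 + (½)*104) + 30700)*(3066 + 924) = ((-4 + 52) + 30700)*3990 = (48 + 30700)*3990 = 30748*3990 = 122684520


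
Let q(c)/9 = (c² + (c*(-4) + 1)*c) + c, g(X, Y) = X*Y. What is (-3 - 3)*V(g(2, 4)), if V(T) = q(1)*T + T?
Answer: 384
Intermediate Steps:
q(c) = 9*c + 9*c² + 9*c*(1 - 4*c) (q(c) = 9*((c² + (c*(-4) + 1)*c) + c) = 9*((c² + (-4*c + 1)*c) + c) = 9*((c² + (1 - 4*c)*c) + c) = 9*((c² + c*(1 - 4*c)) + c) = 9*(c + c² + c*(1 - 4*c)) = 9*c + 9*c² + 9*c*(1 - 4*c))
V(T) = -8*T (V(T) = (9*1*(2 - 3*1))*T + T = (9*1*(2 - 3))*T + T = (9*1*(-1))*T + T = -9*T + T = -8*T)
(-3 - 3)*V(g(2, 4)) = (-3 - 3)*(-16*4) = -(-48)*8 = -6*(-64) = 384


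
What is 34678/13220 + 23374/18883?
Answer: 481914477/124816630 ≈ 3.8610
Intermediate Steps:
34678/13220 + 23374/18883 = 34678*(1/13220) + 23374*(1/18883) = 17339/6610 + 23374/18883 = 481914477/124816630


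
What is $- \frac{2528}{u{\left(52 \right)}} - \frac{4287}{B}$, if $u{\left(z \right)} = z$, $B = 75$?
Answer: $- \frac{34377}{325} \approx -105.78$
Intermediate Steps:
$- \frac{2528}{u{\left(52 \right)}} - \frac{4287}{B} = - \frac{2528}{52} - \frac{4287}{75} = \left(-2528\right) \frac{1}{52} - \frac{1429}{25} = - \frac{632}{13} - \frac{1429}{25} = - \frac{34377}{325}$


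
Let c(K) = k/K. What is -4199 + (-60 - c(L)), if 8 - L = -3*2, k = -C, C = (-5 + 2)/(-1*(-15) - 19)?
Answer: -238501/56 ≈ -4258.9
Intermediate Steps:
C = ¾ (C = -3/(15 - 19) = -3/(-4) = -3*(-¼) = ¾ ≈ 0.75000)
k = -¾ (k = -1*¾ = -¾ ≈ -0.75000)
L = 14 (L = 8 - (-3)*2 = 8 - 1*(-6) = 8 + 6 = 14)
c(K) = -3/(4*K)
-4199 + (-60 - c(L)) = -4199 + (-60 - (-3)/(4*14)) = -4199 + (-60 - 1*(-3/56)) = -4199 + (-60 + 3/56) = -4199 - 3357/56 = -238501/56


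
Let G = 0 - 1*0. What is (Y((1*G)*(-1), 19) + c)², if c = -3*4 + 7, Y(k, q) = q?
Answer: 196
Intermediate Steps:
G = 0 (G = 0 + 0 = 0)
c = -5 (c = -12 + 7 = -5)
(Y((1*G)*(-1), 19) + c)² = (19 - 5)² = 14² = 196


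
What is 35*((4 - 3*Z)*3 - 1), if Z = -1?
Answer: 700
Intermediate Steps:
35*((4 - 3*Z)*3 - 1) = 35*((4 - 3*(-1))*3 - 1) = 35*((4 + 3)*3 - 1) = 35*(7*3 - 1) = 35*(21 - 1) = 35*20 = 700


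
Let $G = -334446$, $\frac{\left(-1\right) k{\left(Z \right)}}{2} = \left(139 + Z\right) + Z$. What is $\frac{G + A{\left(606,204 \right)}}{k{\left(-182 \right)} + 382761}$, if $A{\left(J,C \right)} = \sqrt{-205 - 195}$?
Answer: $- \frac{111482}{127737} + \frac{20 i}{383211} \approx -0.87275 + 5.2191 \cdot 10^{-5} i$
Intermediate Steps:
$A{\left(J,C \right)} = 20 i$ ($A{\left(J,C \right)} = \sqrt{-400} = 20 i$)
$k{\left(Z \right)} = -278 - 4 Z$ ($k{\left(Z \right)} = - 2 \left(\left(139 + Z\right) + Z\right) = - 2 \left(139 + 2 Z\right) = -278 - 4 Z$)
$\frac{G + A{\left(606,204 \right)}}{k{\left(-182 \right)} + 382761} = \frac{-334446 + 20 i}{\left(-278 - -728\right) + 382761} = \frac{-334446 + 20 i}{\left(-278 + 728\right) + 382761} = \frac{-334446 + 20 i}{450 + 382761} = \frac{-334446 + 20 i}{383211} = \left(-334446 + 20 i\right) \frac{1}{383211} = - \frac{111482}{127737} + \frac{20 i}{383211}$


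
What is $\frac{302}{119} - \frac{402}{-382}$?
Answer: $\frac{81601}{22729} \approx 3.5902$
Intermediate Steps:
$\frac{302}{119} - \frac{402}{-382} = 302 \cdot \frac{1}{119} - 402 \left(- \frac{1}{382}\right) = \frac{302}{119} - - \frac{201}{191} = \frac{302}{119} + \frac{201}{191} = \frac{81601}{22729}$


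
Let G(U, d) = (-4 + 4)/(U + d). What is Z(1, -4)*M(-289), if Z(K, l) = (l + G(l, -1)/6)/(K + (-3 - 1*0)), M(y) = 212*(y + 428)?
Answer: 58936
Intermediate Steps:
G(U, d) = 0 (G(U, d) = 0/(U + d) = 0)
M(y) = 90736 + 212*y (M(y) = 212*(428 + y) = 90736 + 212*y)
Z(K, l) = l/(-3 + K) (Z(K, l) = (l + 0/6)/(K + (-3 - 1*0)) = (l + 0*(1/6))/(K + (-3 + 0)) = (l + 0)/(K - 3) = l/(-3 + K))
Z(1, -4)*M(-289) = (-4/(-3 + 1))*(90736 + 212*(-289)) = (-4/(-2))*(90736 - 61268) = -4*(-1/2)*29468 = 2*29468 = 58936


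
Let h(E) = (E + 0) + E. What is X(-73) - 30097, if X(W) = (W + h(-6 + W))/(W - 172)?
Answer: -1053362/35 ≈ -30096.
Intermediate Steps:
h(E) = 2*E (h(E) = E + E = 2*E)
X(W) = (-12 + 3*W)/(-172 + W) (X(W) = (W + 2*(-6 + W))/(W - 172) = (W + (-12 + 2*W))/(-172 + W) = (-12 + 3*W)/(-172 + W))
X(-73) - 30097 = 3*(-4 - 73)/(-172 - 73) - 30097 = 3*(-77)/(-245) - 30097 = 3*(-1/245)*(-77) - 30097 = 33/35 - 30097 = -1053362/35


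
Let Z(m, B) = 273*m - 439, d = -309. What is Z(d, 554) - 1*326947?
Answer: -411743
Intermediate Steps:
Z(m, B) = -439 + 273*m
Z(d, 554) - 1*326947 = (-439 + 273*(-309)) - 1*326947 = (-439 - 84357) - 326947 = -84796 - 326947 = -411743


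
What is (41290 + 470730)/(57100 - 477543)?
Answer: -512020/420443 ≈ -1.2178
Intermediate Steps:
(41290 + 470730)/(57100 - 477543) = 512020/(-420443) = 512020*(-1/420443) = -512020/420443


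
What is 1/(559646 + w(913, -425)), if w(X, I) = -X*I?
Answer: 1/947671 ≈ 1.0552e-6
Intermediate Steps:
w(X, I) = -I*X
1/(559646 + w(913, -425)) = 1/(559646 - 1*(-425)*913) = 1/(559646 + 388025) = 1/947671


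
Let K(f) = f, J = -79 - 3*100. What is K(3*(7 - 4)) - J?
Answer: 388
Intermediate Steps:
J = -379 (J = -79 - 300 = -379)
K(3*(7 - 4)) - J = 3*(7 - 4) - 1*(-379) = 3*3 + 379 = 9 + 379 = 388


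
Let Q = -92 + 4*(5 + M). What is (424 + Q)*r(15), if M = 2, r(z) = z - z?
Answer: 0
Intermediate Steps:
r(z) = 0
Q = -64 (Q = -92 + 4*(5 + 2) = -92 + 4*7 = -92 + 28 = -64)
(424 + Q)*r(15) = (424 - 64)*0 = 360*0 = 0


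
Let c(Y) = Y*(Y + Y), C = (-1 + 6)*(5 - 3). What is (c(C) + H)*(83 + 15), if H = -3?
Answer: 19306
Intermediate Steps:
C = 10 (C = 5*2 = 10)
c(Y) = 2*Y**2 (c(Y) = Y*(2*Y) = 2*Y**2)
(c(C) + H)*(83 + 15) = (2*10**2 - 3)*(83 + 15) = (2*100 - 3)*98 = (200 - 3)*98 = 197*98 = 19306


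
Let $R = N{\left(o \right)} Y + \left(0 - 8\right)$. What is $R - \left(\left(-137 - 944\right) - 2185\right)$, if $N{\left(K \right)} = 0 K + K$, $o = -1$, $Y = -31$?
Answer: $3289$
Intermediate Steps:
$N{\left(K \right)} = K$ ($N{\left(K \right)} = 0 + K = K$)
$R = 23$ ($R = \left(-1\right) \left(-31\right) + \left(0 - 8\right) = 31 - 8 = 23$)
$R - \left(\left(-137 - 944\right) - 2185\right) = 23 - \left(\left(-137 - 944\right) - 2185\right) = 23 - \left(-1081 - 2185\right) = 23 - -3266 = 23 + 3266 = 3289$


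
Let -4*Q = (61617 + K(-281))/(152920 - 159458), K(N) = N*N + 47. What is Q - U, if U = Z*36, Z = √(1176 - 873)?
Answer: 140625/26152 - 36*√303 ≈ -621.27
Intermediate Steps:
K(N) = 47 + N² (K(N) = N² + 47 = 47 + N²)
Z = √303 ≈ 17.407
U = 36*√303 (U = √303*36 = 36*√303 ≈ 626.65)
Q = 140625/26152 (Q = -(61617 + (47 + (-281)²))/(4*(152920 - 159458)) = -(61617 + (47 + 78961))/(4*(-6538)) = -(61617 + 79008)*(-1)/(4*6538) = -140625*(-1)/(4*6538) = -¼*(-140625/6538) = 140625/26152 ≈ 5.3772)
Q - U = 140625/26152 - 36*√303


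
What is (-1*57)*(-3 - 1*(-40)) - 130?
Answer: -2239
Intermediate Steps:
(-1*57)*(-3 - 1*(-40)) - 130 = -57*(-3 + 40) - 130 = -57*37 - 130 = -2109 - 130 = -2239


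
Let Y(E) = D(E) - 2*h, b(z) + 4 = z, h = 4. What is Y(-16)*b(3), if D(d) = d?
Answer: 24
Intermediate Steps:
b(z) = -4 + z
Y(E) = -8 + E (Y(E) = E - 2*4 = E - 8 = -8 + E)
Y(-16)*b(3) = (-8 - 16)*(-4 + 3) = -24*(-1) = 24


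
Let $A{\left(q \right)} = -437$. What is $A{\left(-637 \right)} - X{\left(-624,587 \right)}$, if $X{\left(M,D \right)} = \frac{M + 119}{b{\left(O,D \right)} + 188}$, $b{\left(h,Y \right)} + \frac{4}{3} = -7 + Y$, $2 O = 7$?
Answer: $- \frac{200717}{460} \approx -436.34$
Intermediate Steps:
$O = \frac{7}{2}$ ($O = \frac{1}{2} \cdot 7 = \frac{7}{2} \approx 3.5$)
$b{\left(h,Y \right)} = - \frac{25}{3} + Y$ ($b{\left(h,Y \right)} = - \frac{4}{3} + \left(-7 + Y\right) = - \frac{25}{3} + Y$)
$X{\left(M,D \right)} = \frac{119 + M}{\frac{539}{3} + D}$ ($X{\left(M,D \right)} = \frac{M + 119}{\left(- \frac{25}{3} + D\right) + 188} = \frac{119 + M}{\frac{539}{3} + D}$)
$A{\left(-637 \right)} - X{\left(-624,587 \right)} = -437 - \frac{3 \left(119 - 624\right)}{539 + 3 \cdot 587} = -437 - 3 \frac{1}{539 + 1761} \left(-505\right) = -437 - 3 \cdot \frac{1}{2300} \left(-505\right) = -437 - - \frac{303}{460} = -437 + \frac{303}{460} = - \frac{200717}{460}$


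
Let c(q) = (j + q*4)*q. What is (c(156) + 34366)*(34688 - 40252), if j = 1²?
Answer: -733702424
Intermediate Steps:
j = 1
c(q) = q*(1 + 4*q) (c(q) = (1 + q*4)*q = (1 + 4*q)*q = q*(1 + 4*q))
(c(156) + 34366)*(34688 - 40252) = (156*(1 + 4*156) + 34366)*(34688 - 40252) = (156*(1 + 624) + 34366)*(-5564) = (156*625 + 34366)*(-5564) = (97500 + 34366)*(-5564) = 131866*(-5564) = -733702424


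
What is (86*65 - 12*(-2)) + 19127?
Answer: 24741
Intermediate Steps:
(86*65 - 12*(-2)) + 19127 = (5590 + 24) + 19127 = 5614 + 19127 = 24741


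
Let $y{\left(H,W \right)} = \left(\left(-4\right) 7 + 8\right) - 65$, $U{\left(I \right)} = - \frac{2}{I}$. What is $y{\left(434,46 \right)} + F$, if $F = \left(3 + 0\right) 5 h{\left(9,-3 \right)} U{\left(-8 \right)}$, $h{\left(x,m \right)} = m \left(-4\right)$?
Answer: $-40$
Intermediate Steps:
$h{\left(x,m \right)} = - 4 m$
$y{\left(H,W \right)} = -85$ ($y{\left(H,W \right)} = \left(-28 + 8\right) - 65 = -20 - 65 = -85$)
$F = 45$ ($F = \left(3 + 0\right) 5 \left(\left(-4\right) \left(-3\right)\right) \left(- \frac{2}{-8}\right) = 3 \cdot 5 \cdot 12 \left(\left(-2\right) \left(- \frac{1}{8}\right)\right) = 15 \cdot 12 \cdot \frac{1}{4} = 180 \cdot \frac{1}{4} = 45$)
$y{\left(434,46 \right)} + F = -85 + 45 = -40$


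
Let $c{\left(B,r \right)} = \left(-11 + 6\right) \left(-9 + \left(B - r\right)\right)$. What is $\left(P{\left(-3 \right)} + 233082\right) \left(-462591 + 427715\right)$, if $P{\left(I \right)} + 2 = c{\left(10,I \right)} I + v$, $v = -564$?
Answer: $-8111320576$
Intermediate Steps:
$c{\left(B,r \right)} = 45 - 5 B + 5 r$ ($c{\left(B,r \right)} = - 5 \left(-9 + B - r\right) = 45 - 5 B + 5 r$)
$P{\left(I \right)} = -566 + I \left(-5 + 5 I\right)$ ($P{\left(I \right)} = -2 + \left(\left(45 - 50 + 5 I\right) I - 564\right) = -2 + \left(\left(-5 + 5 I\right) I - 564\right) = -2 + \left(I \left(-5 + 5 I\right) - 564\right) = -2 + \left(-564 + I \left(-5 + 5 I\right)\right) = -566 + I \left(-5 + 5 I\right)$)
$\left(P{\left(-3 \right)} + 233082\right) \left(-462591 + 427715\right) = \left(\left(-566 + 5 \left(-3\right) \left(-1 - 3\right)\right) + 233082\right) \left(-462591 + 427715\right) = \left(\left(-566 + 5 \left(-3\right) \left(-4\right)\right) + 233082\right) \left(-34876\right) = \left(\left(-566 + 60\right) + 233082\right) \left(-34876\right) = \left(-506 + 233082\right) \left(-34876\right) = 232576 \left(-34876\right) = -8111320576$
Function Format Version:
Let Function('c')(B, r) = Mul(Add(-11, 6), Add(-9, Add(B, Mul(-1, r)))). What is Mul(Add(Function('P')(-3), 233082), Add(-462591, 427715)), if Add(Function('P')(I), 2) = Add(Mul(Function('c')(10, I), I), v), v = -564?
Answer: -8111320576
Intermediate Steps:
Function('c')(B, r) = Add(45, Mul(-5, B), Mul(5, r)) (Function('c')(B, r) = Mul(-5, Add(-9, B, Mul(-1, r))) = Add(45, Mul(-5, B), Mul(5, r)))
Function('P')(I) = Add(-566, Mul(I, Add(-5, Mul(5, I)))) (Function('P')(I) = Add(-2, Add(Mul(Add(45, Mul(-5, 10), Mul(5, I)), I), -564)) = Add(-2, Add(Mul(Add(45, -50, Mul(5, I)), I), -564)) = Add(-2, Add(Mul(Add(-5, Mul(5, I)), I), -564)) = Add(-2, Add(Mul(I, Add(-5, Mul(5, I))), -564)) = Add(-2, Add(-564, Mul(I, Add(-5, Mul(5, I))))) = Add(-566, Mul(I, Add(-5, Mul(5, I)))))
Mul(Add(Function('P')(-3), 233082), Add(-462591, 427715)) = Mul(Add(Add(-566, Mul(5, -3, Add(-1, -3))), 233082), Add(-462591, 427715)) = Mul(Add(Add(-566, Mul(5, -3, -4)), 233082), -34876) = Mul(Add(Add(-566, 60), 233082), -34876) = Mul(Add(-506, 233082), -34876) = Mul(232576, -34876) = -8111320576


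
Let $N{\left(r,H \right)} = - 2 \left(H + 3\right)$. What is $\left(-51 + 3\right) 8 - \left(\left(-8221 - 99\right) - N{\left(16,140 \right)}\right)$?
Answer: $7650$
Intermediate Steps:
$N{\left(r,H \right)} = -6 - 2 H$ ($N{\left(r,H \right)} = - 2 \left(3 + H\right) = -6 - 2 H$)
$\left(-51 + 3\right) 8 - \left(\left(-8221 - 99\right) - N{\left(16,140 \right)}\right) = \left(-51 + 3\right) 8 - \left(\left(-8221 - 99\right) - \left(-6 - 280\right)\right) = \left(-48\right) 8 - \left(-8320 - \left(-6 - 280\right)\right) = -384 - \left(-8320 - -286\right) = -384 - \left(-8320 + 286\right) = -384 - -8034 = -384 + 8034 = 7650$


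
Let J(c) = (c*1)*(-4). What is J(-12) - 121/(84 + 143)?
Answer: 10775/227 ≈ 47.467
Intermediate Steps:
J(c) = -4*c (J(c) = c*(-4) = -4*c)
J(-12) - 121/(84 + 143) = -4*(-12) - 121/(84 + 143) = 48 - 121/227 = 10775/227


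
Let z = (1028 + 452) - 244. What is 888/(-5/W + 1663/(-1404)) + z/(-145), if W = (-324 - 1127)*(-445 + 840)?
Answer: -20958135082188/27640860335 ≈ -758.23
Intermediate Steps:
W = -573145 (W = -1451*395 = -573145)
z = 1236 (z = 1480 - 244 = 1236)
888/(-5/W + 1663/(-1404)) + z/(-145) = 888/(-5/(-573145) + 1663/(-1404)) + 1236/(-145) = 888/(-5*(-1/573145) + 1663*(-1/1404)) + 1236*(-1/145) = 888/(1/114629 - 1663/1404) - 1236/145 = 888/(-190626623/160939116) - 1236/145 = 888*(-160939116/190626623) - 1236/145 = -142913935008/190626623 - 1236/145 = -20958135082188/27640860335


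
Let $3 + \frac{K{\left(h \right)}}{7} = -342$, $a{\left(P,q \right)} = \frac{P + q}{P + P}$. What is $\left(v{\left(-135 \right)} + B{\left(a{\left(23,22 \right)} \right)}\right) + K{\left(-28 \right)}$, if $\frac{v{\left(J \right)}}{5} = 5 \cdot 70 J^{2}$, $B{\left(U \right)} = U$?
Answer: $\frac{1467001455}{46} \approx 3.1891 \cdot 10^{7}$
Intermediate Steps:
$a{\left(P,q \right)} = \frac{P + q}{2 P}$
$K{\left(h \right)} = -2415$ ($K{\left(h \right)} = -21 + 7 \left(-342\right) = -21 - 2394 = -2415$)
$v{\left(J \right)} = 1750 J^{2}$ ($v{\left(J \right)} = 5 \cdot 5 \cdot 70 J^{2} = 5 \cdot 350 J^{2} = 1750 J^{2}$)
$\left(v{\left(-135 \right)} + B{\left(a{\left(23,22 \right)} \right)}\right) + K{\left(-28 \right)} = \left(1750 \left(-135\right)^{2} + \frac{23 + 22}{2 \cdot 23}\right) - 2415 = \left(1750 \cdot 18225 + \frac{1}{2} \cdot \frac{1}{23} \cdot 45\right) - 2415 = \left(31893750 + \frac{45}{46}\right) - 2415 = \frac{1467112545}{46} - 2415 = \frac{1467001455}{46}$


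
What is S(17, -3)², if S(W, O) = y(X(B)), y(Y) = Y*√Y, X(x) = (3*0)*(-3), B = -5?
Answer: 0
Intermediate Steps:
X(x) = 0 (X(x) = 0*(-3) = 0)
y(Y) = Y^(3/2)
S(W, O) = 0 (S(W, O) = 0^(3/2) = 0)
S(17, -3)² = 0² = 0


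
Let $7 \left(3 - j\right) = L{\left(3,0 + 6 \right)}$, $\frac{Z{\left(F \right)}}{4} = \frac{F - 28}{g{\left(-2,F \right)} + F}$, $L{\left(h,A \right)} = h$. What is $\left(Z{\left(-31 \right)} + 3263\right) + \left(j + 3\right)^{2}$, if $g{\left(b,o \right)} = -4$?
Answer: $\frac{808692}{245} \approx 3300.8$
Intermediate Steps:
$Z{\left(F \right)} = \frac{4 \left(-28 + F\right)}{-4 + F}$ ($Z{\left(F \right)} = 4 \frac{F - 28}{-4 + F} = 4 \frac{-28 + F}{-4 + F} = \frac{4 \left(-28 + F\right)}{-4 + F}$)
$j = \frac{18}{7}$ ($j = 3 - \frac{3}{7} = \frac{18}{7} \approx 2.5714$)
$\left(Z{\left(-31 \right)} + 3263\right) + \left(j + 3\right)^{2} = \left(\frac{4 \left(-28 - 31\right)}{-4 - 31} + 3263\right) + \left(\frac{18}{7} + 3\right)^{2} = \left(4 \frac{1}{-35} \left(-59\right) + 3263\right) + \left(\frac{39}{7}\right)^{2} = \left(4 \left(- \frac{1}{35}\right) \left(-59\right) + 3263\right) + \frac{1521}{49} = \left(\frac{236}{35} + 3263\right) + \frac{1521}{49} = \frac{114441}{35} + \frac{1521}{49} = \frac{808692}{245}$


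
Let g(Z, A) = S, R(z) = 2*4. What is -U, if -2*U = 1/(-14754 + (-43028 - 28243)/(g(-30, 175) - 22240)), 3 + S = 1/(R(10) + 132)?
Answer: -3114019/91868516772 ≈ -3.3896e-5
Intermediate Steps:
R(z) = 8
S = -419/140 (S = -3 + 1/(8 + 132) = -3 + 1/140 = -419/140 ≈ -2.9929)
g(Z, A) = -419/140
U = 3114019/91868516772 (U = -1/(2*(-14754 + (-43028 - 28243)/(-419/140 - 22240))) = -1/(2*(-14754 - 71271/(-3114019/140))) = -1/(2*(-14754 - 71271*(-140/3114019))) = -1/(2*(-14754 + 9977940/3114019)) = -1/(2*(-45934258386/3114019)) = -1/2*(-3114019/45934258386) = 3114019/91868516772 ≈ 3.3896e-5)
-U = -1*3114019/91868516772 = -3114019/91868516772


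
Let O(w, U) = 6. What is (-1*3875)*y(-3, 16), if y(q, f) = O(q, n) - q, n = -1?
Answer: -34875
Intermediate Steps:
y(q, f) = 6 - q
(-1*3875)*y(-3, 16) = (-1*3875)*(6 - 1*(-3)) = -3875*(6 + 3) = -3875*9 = -34875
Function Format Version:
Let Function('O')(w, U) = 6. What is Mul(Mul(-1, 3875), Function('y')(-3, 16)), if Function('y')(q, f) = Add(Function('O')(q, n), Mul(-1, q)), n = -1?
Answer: -34875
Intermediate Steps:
Function('y')(q, f) = Add(6, Mul(-1, q))
Mul(Mul(-1, 3875), Function('y')(-3, 16)) = Mul(Mul(-1, 3875), Add(6, Mul(-1, -3))) = Mul(-3875, Add(6, 3)) = Mul(-3875, 9) = -34875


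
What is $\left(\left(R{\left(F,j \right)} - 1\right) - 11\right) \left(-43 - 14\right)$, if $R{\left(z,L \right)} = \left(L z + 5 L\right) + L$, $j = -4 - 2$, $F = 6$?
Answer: $4788$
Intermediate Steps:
$j = -6$ ($j = -4 - 2 = -6$)
$R{\left(z,L \right)} = 6 L + L z$ ($R{\left(z,L \right)} = \left(5 L + L z\right) + L = 6 L + L z$)
$\left(\left(R{\left(F,j \right)} - 1\right) - 11\right) \left(-43 - 14\right) = \left(\left(- 6 \left(6 + 6\right) - 1\right) - 11\right) \left(-43 - 14\right) = \left(\left(\left(-6\right) 12 - 1\right) - 11\right) \left(-57\right) = \left(\left(-72 - 1\right) - 11\right) \left(-57\right) = \left(-73 - 11\right) \left(-57\right) = \left(-84\right) \left(-57\right) = 4788$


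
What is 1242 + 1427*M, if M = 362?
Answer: 517816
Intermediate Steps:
1242 + 1427*M = 1242 + 1427*362 = 1242 + 516574 = 517816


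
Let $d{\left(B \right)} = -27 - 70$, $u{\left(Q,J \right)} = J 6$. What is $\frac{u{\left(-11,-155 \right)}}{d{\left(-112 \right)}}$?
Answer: $\frac{930}{97} \approx 9.5876$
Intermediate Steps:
$u{\left(Q,J \right)} = 6 J$
$d{\left(B \right)} = -97$
$\frac{u{\left(-11,-155 \right)}}{d{\left(-112 \right)}} = \frac{6 \left(-155\right)}{-97} = \left(-930\right) \left(- \frac{1}{97}\right) = \frac{930}{97}$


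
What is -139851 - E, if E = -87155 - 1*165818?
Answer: 113122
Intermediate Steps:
E = -252973 (E = -87155 - 165818 = -252973)
-139851 - E = -139851 - 1*(-252973) = -139851 + 252973 = 113122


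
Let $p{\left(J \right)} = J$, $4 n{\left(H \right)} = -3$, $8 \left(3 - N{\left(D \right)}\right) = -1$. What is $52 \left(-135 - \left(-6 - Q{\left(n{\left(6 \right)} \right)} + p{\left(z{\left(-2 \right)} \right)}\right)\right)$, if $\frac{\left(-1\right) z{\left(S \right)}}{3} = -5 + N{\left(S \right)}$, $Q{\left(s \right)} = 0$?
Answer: $- \frac{14001}{2} \approx -7000.5$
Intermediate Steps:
$N{\left(D \right)} = \frac{25}{8}$ ($N{\left(D \right)} = 3 - - \frac{1}{8} = 3 + \frac{1}{8} = \frac{25}{8}$)
$n{\left(H \right)} = - \frac{3}{4}$ ($n{\left(H \right)} = \frac{1}{4} \left(-3\right) = - \frac{3}{4}$)
$z{\left(S \right)} = \frac{45}{8}$ ($z{\left(S \right)} = - 3 \left(-5 + \frac{25}{8}\right) = \left(-3\right) \left(- \frac{15}{8}\right) = \frac{45}{8}$)
$52 \left(-135 - \left(-6 - Q{\left(n{\left(6 \right)} \right)} + p{\left(z{\left(-2 \right)} \right)}\right)\right) = 52 \left(-135 + \left(\left(\left(0 + 1\right) - -5\right) - \frac{45}{8}\right)\right) = 52 \left(-135 + \left(\left(1 + 5\right) - \frac{45}{8}\right)\right) = 52 \left(-135 + \left(6 - \frac{45}{8}\right)\right) = 52 \left(-135 + \frac{3}{8}\right) = 52 \left(- \frac{1077}{8}\right) = - \frac{14001}{2}$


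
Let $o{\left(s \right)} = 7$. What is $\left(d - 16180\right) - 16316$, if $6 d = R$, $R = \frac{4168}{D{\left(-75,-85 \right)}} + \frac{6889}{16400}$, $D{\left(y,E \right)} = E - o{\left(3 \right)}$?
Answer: $- \frac{24520625851}{754400} \approx -32503.0$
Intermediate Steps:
$D{\left(y,E \right)} = -7 + E$ ($D{\left(y,E \right)} = E - 7 = -7 + E$)
$R = - \frac{16930353}{377200}$ ($R = \frac{4168}{-7 - 85} + \frac{6889}{16400} = \frac{4168}{-92} + 6889 \cdot \frac{1}{16400} = 4168 \left(- \frac{1}{92}\right) + \frac{6889}{16400} = - \frac{1042}{23} + \frac{6889}{16400} = - \frac{16930353}{377200} \approx -44.884$)
$d = - \frac{5643451}{754400}$ ($d = \frac{1}{6} \left(- \frac{16930353}{377200}\right) = - \frac{5643451}{754400} \approx -7.4807$)
$\left(d - 16180\right) - 16316 = \left(- \frac{5643451}{754400} - 16180\right) - 16316 = - \frac{12211835451}{754400} - 16316 = - \frac{24520625851}{754400}$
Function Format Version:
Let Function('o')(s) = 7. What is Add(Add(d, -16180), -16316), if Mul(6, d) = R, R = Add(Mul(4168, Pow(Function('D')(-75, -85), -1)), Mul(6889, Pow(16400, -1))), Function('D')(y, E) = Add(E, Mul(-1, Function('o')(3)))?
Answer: Rational(-24520625851, 754400) ≈ -32503.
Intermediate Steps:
Function('D')(y, E) = Add(-7, E) (Function('D')(y, E) = Add(E, Mul(-1, 7)) = Add(E, -7) = Add(-7, E))
R = Rational(-16930353, 377200) (R = Add(Mul(4168, Pow(Add(-7, -85), -1)), Mul(6889, Pow(16400, -1))) = Add(Mul(4168, Pow(-92, -1)), Mul(6889, Rational(1, 16400))) = Add(Mul(4168, Rational(-1, 92)), Rational(6889, 16400)) = Add(Rational(-1042, 23), Rational(6889, 16400)) = Rational(-16930353, 377200) ≈ -44.884)
d = Rational(-5643451, 754400) (d = Mul(Rational(1, 6), Rational(-16930353, 377200)) = Rational(-5643451, 754400) ≈ -7.4807)
Add(Add(d, -16180), -16316) = Add(Add(Rational(-5643451, 754400), -16180), -16316) = Add(Rational(-12211835451, 754400), -16316) = Rational(-24520625851, 754400)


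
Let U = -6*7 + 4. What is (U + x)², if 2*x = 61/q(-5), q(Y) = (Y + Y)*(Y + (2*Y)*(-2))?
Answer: 131354521/90000 ≈ 1459.5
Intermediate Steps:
q(Y) = -6*Y² (q(Y) = (2*Y)*(Y - 4*Y) = (2*Y)*(-3*Y) = -6*Y²)
U = -38 (U = -42 + 4 = -38)
x = -61/300 (x = (61/((-6*(-5)²)))/2 = (61/((-6*25)))/2 = (61/(-150))/2 = (61*(-1/150))/2 = (½)*(-61/150) = -61/300 ≈ -0.20333)
(U + x)² = (-38 - 61/300)² = (-11461/300)² = 131354521/90000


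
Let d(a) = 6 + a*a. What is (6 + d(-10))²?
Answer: 12544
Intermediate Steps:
d(a) = 6 + a²
(6 + d(-10))² = (6 + (6 + (-10)²))² = (6 + (6 + 100))² = (6 + 106)² = 112² = 12544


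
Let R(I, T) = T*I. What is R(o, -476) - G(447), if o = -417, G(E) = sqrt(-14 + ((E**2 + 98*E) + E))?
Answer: 198492 - 4*sqrt(15253) ≈ 1.9800e+5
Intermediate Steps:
G(E) = sqrt(-14 + E**2 + 99*E) (G(E) = sqrt(-14 + (E**2 + 99*E)) = sqrt(-14 + E**2 + 99*E))
R(I, T) = I*T
R(o, -476) - G(447) = -417*(-476) - sqrt(-14 + 447**2 + 99*447) = 198492 - sqrt(-14 + 199809 + 44253) = 198492 - sqrt(244048) = 198492 - 4*sqrt(15253)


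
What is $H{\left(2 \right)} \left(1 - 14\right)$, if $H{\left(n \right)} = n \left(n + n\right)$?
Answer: $-104$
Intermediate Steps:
$H{\left(n \right)} = 2 n^{2}$ ($H{\left(n \right)} = n 2 n = 2 n^{2}$)
$H{\left(2 \right)} \left(1 - 14\right) = 2 \cdot 2^{2} \left(1 - 14\right) = 2 \cdot 4 \left(-13\right) = 8 \left(-13\right) = -104$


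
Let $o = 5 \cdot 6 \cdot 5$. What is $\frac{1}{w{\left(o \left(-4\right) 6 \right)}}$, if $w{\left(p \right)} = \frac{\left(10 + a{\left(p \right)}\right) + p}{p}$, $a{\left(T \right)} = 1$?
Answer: $\frac{3600}{3589} \approx 1.0031$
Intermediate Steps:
$o = 150$ ($o = 30 \cdot 5 = 150$)
$w{\left(p \right)} = \frac{11 + p}{p}$ ($w{\left(p \right)} = \frac{\left(10 + 1\right) + p}{p} = \frac{11 + p}{p}$)
$\frac{1}{w{\left(o \left(-4\right) 6 \right)}} = \frac{1}{\frac{1}{150 \left(-4\right) 6} \left(11 + 150 \left(-4\right) 6\right)} = \frac{1}{\frac{1}{\left(-600\right) 6} \left(11 - 3600\right)} = \frac{1}{\frac{1}{-3600} \left(11 - 3600\right)} = \frac{1}{\left(- \frac{1}{3600}\right) \left(-3589\right)} = \frac{1}{\frac{3589}{3600}} = \frac{3600}{3589}$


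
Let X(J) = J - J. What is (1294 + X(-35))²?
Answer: 1674436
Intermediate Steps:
X(J) = 0
(1294 + X(-35))² = (1294 + 0)² = 1294² = 1674436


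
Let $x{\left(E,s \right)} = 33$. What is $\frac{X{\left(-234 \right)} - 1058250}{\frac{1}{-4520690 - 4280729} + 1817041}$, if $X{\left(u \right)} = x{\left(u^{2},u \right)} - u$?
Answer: $- \frac{3103917225959}{5330846393726} \approx -0.58226$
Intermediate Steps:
$X{\left(u \right)} = 33 - u$
$\frac{X{\left(-234 \right)} - 1058250}{\frac{1}{-4520690 - 4280729} + 1817041} = \frac{\left(33 - -234\right) - 1058250}{\frac{1}{-4520690 - 4280729} + 1817041} = \frac{\left(33 + 234\right) - 1058250}{\frac{1}{-8801419} + 1817041} = \frac{267 - 1058250}{- \frac{1}{8801419} + 1817041} = - \frac{1057983}{\frac{15992539181178}{8801419}} = \left(-1057983\right) \frac{8801419}{15992539181178} = - \frac{3103917225959}{5330846393726}$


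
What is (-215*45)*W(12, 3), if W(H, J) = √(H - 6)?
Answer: -9675*√6 ≈ -23699.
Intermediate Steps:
W(H, J) = √(-6 + H)
(-215*45)*W(12, 3) = (-215*45)*√(-6 + 12) = -9675*√6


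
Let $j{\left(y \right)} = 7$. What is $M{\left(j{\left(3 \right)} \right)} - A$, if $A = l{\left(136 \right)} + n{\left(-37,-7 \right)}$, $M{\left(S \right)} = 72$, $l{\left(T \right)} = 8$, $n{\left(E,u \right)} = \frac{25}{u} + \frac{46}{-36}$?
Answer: $\frac{8675}{126} \approx 68.849$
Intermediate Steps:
$n{\left(E,u \right)} = - \frac{23}{18} + \frac{25}{u}$ ($n{\left(E,u \right)} = \frac{25}{u} + 46 \left(- \frac{1}{36}\right) = \frac{25}{u} - \frac{23}{18} = - \frac{23}{18} + \frac{25}{u}$)
$A = \frac{397}{126}$ ($A = 8 + \left(- \frac{23}{18} + \frac{25}{-7}\right) = 8 + \left(- \frac{23}{18} + 25 \left(- \frac{1}{7}\right)\right) = 8 - \frac{611}{126} = \frac{397}{126} \approx 3.1508$)
$M{\left(j{\left(3 \right)} \right)} - A = 72 - \frac{397}{126} = \frac{8675}{126}$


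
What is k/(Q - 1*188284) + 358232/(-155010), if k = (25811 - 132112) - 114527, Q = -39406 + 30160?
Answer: -1826550934/1530956265 ≈ -1.1931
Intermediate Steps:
Q = -9246
k = -220828 (k = -106301 - 114527 = -220828)
k/(Q - 1*188284) + 358232/(-155010) = -220828/(-9246 - 1*188284) + 358232/(-155010) = -220828/(-9246 - 188284) + 358232*(-1/155010) = -220828/(-197530) - 179116/77505 = -220828*(-1/197530) - 179116/77505 = 110414/98765 - 179116/77505 = -1826550934/1530956265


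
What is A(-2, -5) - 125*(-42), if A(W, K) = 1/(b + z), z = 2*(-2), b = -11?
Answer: 78749/15 ≈ 5249.9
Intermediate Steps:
z = -4
A(W, K) = -1/15 (A(W, K) = 1/(-11 - 4) = 1/(-15) = -1/15)
A(-2, -5) - 125*(-42) = -1/15 - 125*(-42) = -1/15 + 5250 = 78749/15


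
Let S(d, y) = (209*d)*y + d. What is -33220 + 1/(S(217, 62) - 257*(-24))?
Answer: -93622962619/2818271 ≈ -33220.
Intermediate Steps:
S(d, y) = d + 209*d*y (S(d, y) = 209*d*y + d = d + 209*d*y)
-33220 + 1/(S(217, 62) - 257*(-24)) = -33220 + 1/(217*(1 + 209*62) - 257*(-24)) = -33220 + 1/(217*(1 + 12958) + 6168) = -33220 + 1/(217*12959 + 6168) = -33220 + 1/(2812103 + 6168) = -33220 + 1/2818271 = -93622962619/2818271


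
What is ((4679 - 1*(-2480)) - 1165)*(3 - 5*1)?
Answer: -11988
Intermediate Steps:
((4679 - 1*(-2480)) - 1165)*(3 - 5*1) = ((4679 + 2480) - 1165)*(3 - 5) = (7159 - 1165)*(-2) = 5994*(-2) = -11988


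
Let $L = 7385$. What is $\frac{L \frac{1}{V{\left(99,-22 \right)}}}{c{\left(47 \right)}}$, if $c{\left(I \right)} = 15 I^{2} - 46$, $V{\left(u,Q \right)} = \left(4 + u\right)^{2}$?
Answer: $\frac{1055}{50148743} \approx 2.1037 \cdot 10^{-5}$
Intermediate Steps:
$c{\left(I \right)} = -46 + 15 I^{2}$ ($c{\left(I \right)} = 15 I^{2} - 46 = -46 + 15 I^{2}$)
$\frac{L \frac{1}{V{\left(99,-22 \right)}}}{c{\left(47 \right)}} = \frac{7385 \frac{1}{\left(4 + 99\right)^{2}}}{-46 + 15 \cdot 47^{2}} = \frac{7385 \frac{1}{103^{2}}}{-46 + 15 \cdot 2209} = \frac{7385 \cdot \frac{1}{10609}}{-46 + 33135} = \frac{7385 \cdot \frac{1}{10609}}{33089} = \frac{7385}{10609} \cdot \frac{1}{33089} = \frac{1055}{50148743}$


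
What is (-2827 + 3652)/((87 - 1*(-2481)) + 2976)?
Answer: 25/168 ≈ 0.14881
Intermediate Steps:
(-2827 + 3652)/((87 - 1*(-2481)) + 2976) = 825/((87 + 2481) + 2976) = 825/(2568 + 2976) = 825/5544 = 825*(1/5544) = 25/168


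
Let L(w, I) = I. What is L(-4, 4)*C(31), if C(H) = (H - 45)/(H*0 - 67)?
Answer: 56/67 ≈ 0.83582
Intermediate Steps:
C(H) = 45/67 - H/67 (C(H) = (-45 + H)/(0 - 67) = (-45 + H)/(-67) = (-45 + H)*(-1/67) = 45/67 - H/67)
L(-4, 4)*C(31) = 4*(45/67 - 1/67*31) = 4*(45/67 - 31/67) = 4*(14/67) = 56/67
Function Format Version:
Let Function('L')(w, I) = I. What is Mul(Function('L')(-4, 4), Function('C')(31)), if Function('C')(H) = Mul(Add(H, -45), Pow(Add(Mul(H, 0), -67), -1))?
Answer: Rational(56, 67) ≈ 0.83582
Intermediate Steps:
Function('C')(H) = Add(Rational(45, 67), Mul(Rational(-1, 67), H)) (Function('C')(H) = Mul(Add(-45, H), Pow(Add(0, -67), -1)) = Mul(Add(-45, H), Pow(-67, -1)) = Mul(Add(-45, H), Rational(-1, 67)) = Add(Rational(45, 67), Mul(Rational(-1, 67), H)))
Mul(Function('L')(-4, 4), Function('C')(31)) = Mul(4, Add(Rational(45, 67), Mul(Rational(-1, 67), 31))) = Mul(4, Add(Rational(45, 67), Rational(-31, 67))) = Mul(4, Rational(14, 67)) = Rational(56, 67)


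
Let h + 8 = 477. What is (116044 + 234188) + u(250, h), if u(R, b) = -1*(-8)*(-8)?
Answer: 350168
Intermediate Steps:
h = 469 (h = -8 + 477 = 469)
u(R, b) = -64 (u(R, b) = 8*(-8) = -64)
(116044 + 234188) + u(250, h) = (116044 + 234188) - 64 = 350232 - 64 = 350168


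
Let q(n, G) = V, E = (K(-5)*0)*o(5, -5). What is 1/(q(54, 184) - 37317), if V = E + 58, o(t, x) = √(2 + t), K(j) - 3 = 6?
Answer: -1/37259 ≈ -2.6839e-5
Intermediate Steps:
K(j) = 9 (K(j) = 3 + 6 = 9)
E = 0 (E = (9*0)*√(2 + 5) = 0*√7 = 0)
V = 58 (V = 0 + 58 = 58)
q(n, G) = 58
1/(q(54, 184) - 37317) = 1/(58 - 37317) = 1/(-37259) = -1/37259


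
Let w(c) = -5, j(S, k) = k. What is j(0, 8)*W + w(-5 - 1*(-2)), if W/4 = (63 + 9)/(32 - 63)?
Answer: -2459/31 ≈ -79.323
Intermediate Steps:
W = -288/31 (W = 4*((63 + 9)/(32 - 63)) = 4*(72/(-31)) = 4*(72*(-1/31)) = 4*(-72/31) = -288/31 ≈ -9.2903)
j(0, 8)*W + w(-5 - 1*(-2)) = 8*(-288/31) - 5 = -2304/31 - 5 = -2459/31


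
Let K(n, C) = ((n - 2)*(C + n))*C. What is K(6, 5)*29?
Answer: 6380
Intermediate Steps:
K(n, C) = C*(-2 + n)*(C + n) (K(n, C) = ((-2 + n)*(C + n))*C = C*(-2 + n)*(C + n))
K(6, 5)*29 = (5*(6**2 - 2*5 - 2*6 + 5*6))*29 = (5*(36 - 10 - 12 + 30))*29 = (5*44)*29 = 220*29 = 6380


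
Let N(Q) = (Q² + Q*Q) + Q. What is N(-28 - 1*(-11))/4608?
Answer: 187/1536 ≈ 0.12174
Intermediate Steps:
N(Q) = Q + 2*Q² (N(Q) = (Q² + Q²) + Q = 2*Q² + Q = Q + 2*Q²)
N(-28 - 1*(-11))/4608 = ((-28 - 1*(-11))*(1 + 2*(-28 - 1*(-11))))/4608 = ((-28 + 11)*(1 + 2*(-28 + 11)))*(1/4608) = -17*(1 + 2*(-17))*(1/4608) = -17*(1 - 34)*(1/4608) = -17*(-33)*(1/4608) = 561*(1/4608) = 187/1536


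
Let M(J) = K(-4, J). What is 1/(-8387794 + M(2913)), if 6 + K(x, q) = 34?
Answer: -1/8387766 ≈ -1.1922e-7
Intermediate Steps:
K(x, q) = 28 (K(x, q) = -6 + 34 = 28)
M(J) = 28
1/(-8387794 + M(2913)) = 1/(-8387794 + 28) = 1/(-8387766) = -1/8387766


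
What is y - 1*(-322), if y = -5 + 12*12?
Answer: 461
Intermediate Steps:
y = 139 (y = -5 + 144 = 139)
y - 1*(-322) = 139 - 1*(-322) = 139 + 322 = 461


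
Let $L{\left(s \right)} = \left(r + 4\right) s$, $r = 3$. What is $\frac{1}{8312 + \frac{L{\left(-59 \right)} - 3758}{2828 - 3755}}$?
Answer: $\frac{927}{7709395} \approx 0.00012024$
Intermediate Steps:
$L{\left(s \right)} = 7 s$ ($L{\left(s \right)} = \left(3 + 4\right) s = 7 s$)
$\frac{1}{8312 + \frac{L{\left(-59 \right)} - 3758}{2828 - 3755}} = \frac{1}{8312 + \frac{7 \left(-59\right) - 3758}{2828 - 3755}} = \frac{1}{8312 + \frac{-413 - 3758}{-927}} = \frac{1}{8312 - - \frac{4171}{927}} = \frac{1}{8312 + \frac{4171}{927}} = \frac{1}{\frac{7709395}{927}} = \frac{927}{7709395}$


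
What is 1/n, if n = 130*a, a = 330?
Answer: 1/42900 ≈ 2.3310e-5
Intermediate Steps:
n = 42900 (n = 130*330 = 42900)
1/n = 1/42900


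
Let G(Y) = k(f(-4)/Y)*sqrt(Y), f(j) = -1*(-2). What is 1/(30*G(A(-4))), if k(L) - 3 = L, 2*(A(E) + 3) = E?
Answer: -I*sqrt(5)/390 ≈ -0.0057335*I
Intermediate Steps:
f(j) = 2
A(E) = -3 + E/2
k(L) = 3 + L
G(Y) = sqrt(Y)*(3 + 2/Y) (G(Y) = (3 + 2/Y)*sqrt(Y) = sqrt(Y)*(3 + 2/Y))
1/(30*G(A(-4))) = 1/(30*((2 + 3*(-3 + (1/2)*(-4)))/sqrt(-3 + (1/2)*(-4)))) = 1/(30*((2 + 3*(-3 - 2))/sqrt(-3 - 2))) = 1/(30*((2 + 3*(-5))/sqrt(-5))) = 1/(30*((-I*sqrt(5)/5)*(2 - 15))) = 1/(30*(-I*sqrt(5)/5*(-13))) = 1/(30*(13*I*sqrt(5)/5)) = 1/(78*I*sqrt(5)) = -I*sqrt(5)/390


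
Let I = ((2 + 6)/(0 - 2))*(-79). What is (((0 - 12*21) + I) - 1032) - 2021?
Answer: -2989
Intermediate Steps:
I = 316 (I = (8/(-2))*(-79) = (8*(-½))*(-79) = -4*(-79) = 316)
(((0 - 12*21) + I) - 1032) - 2021 = (((0 - 12*21) + 316) - 1032) - 2021 = (((0 - 252) + 316) - 1032) - 2021 = ((-252 + 316) - 1032) - 2021 = (64 - 1032) - 2021 = -968 - 2021 = -2989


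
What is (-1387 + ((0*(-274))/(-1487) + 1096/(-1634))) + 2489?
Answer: 899786/817 ≈ 1101.3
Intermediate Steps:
(-1387 + ((0*(-274))/(-1487) + 1096/(-1634))) + 2489 = (-1387 + (0*(-1/1487) + 1096*(-1/1634))) + 2489 = (-1387 + (0 - 548/817)) + 2489 = (-1387 - 548/817) + 2489 = -1133727/817 + 2489 = 899786/817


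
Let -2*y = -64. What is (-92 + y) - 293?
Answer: -353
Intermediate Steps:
y = 32 (y = -½*(-64) = 32)
(-92 + y) - 293 = (-92 + 32) - 293 = -60 - 293 = -353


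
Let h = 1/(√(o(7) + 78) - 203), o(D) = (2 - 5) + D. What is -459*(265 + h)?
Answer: -1667463156/13709 + 153*√82/13709 ≈ -1.2163e+5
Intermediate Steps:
o(D) = -3 + D
h = 1/(-203 + √82) (h = 1/(√((-3 + 7) + 78) - 203) = 1/(√(4 + 78) - 203) = 1/(√82 - 203) = 1/(-203 + √82) ≈ -0.0051561)
-459*(265 + h) = -459*(265 + (-203/41127 - √82/41127)) = -459*(10898452/41127 - √82/41127) = -1667463156/13709 + 153*√82/13709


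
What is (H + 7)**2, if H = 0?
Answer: 49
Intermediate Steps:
(H + 7)**2 = (0 + 7)**2 = 7**2 = 49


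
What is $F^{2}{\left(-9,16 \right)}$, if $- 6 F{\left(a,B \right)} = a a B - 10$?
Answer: $\frac{413449}{9} \approx 45939.0$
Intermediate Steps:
$F{\left(a,B \right)} = \frac{5}{3} - \frac{B a^{2}}{6}$ ($F{\left(a,B \right)} = - \frac{a a B - 10}{6} = - \frac{a^{2} B - 10}{6} = - \frac{B a^{2} - 10}{6} = - \frac{-10 + B a^{2}}{6} = \frac{5}{3} - \frac{B a^{2}}{6}$)
$F^{2}{\left(-9,16 \right)} = \left(\frac{5}{3} - \frac{8 \left(-9\right)^{2}}{3}\right)^{2} = \left(\frac{5}{3} - \frac{8}{3} \cdot 81\right)^{2} = \left(\frac{5}{3} - 216\right)^{2} = \left(- \frac{643}{3}\right)^{2} = \frac{413449}{9}$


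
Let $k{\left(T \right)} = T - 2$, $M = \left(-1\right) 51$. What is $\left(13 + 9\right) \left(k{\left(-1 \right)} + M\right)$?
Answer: $-1188$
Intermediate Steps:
$M = -51$
$k{\left(T \right)} = -2 + T$ ($k{\left(T \right)} = T - 2 = -2 + T$)
$\left(13 + 9\right) \left(k{\left(-1 \right)} + M\right) = \left(13 + 9\right) \left(\left(-2 - 1\right) - 51\right) = 22 \left(-3 - 51\right) = 22 \left(-54\right) = -1188$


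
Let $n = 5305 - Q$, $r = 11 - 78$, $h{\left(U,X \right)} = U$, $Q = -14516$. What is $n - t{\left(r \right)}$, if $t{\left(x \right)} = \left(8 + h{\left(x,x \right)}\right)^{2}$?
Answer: $16340$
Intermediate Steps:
$r = -67$ ($r = 11 - 78 = -67$)
$n = 19821$ ($n = 5305 - -14516 = 5305 + 14516 = 19821$)
$t{\left(x \right)} = \left(8 + x\right)^{2}$
$n - t{\left(r \right)} = 19821 - \left(8 - 67\right)^{2} = 19821 - \left(-59\right)^{2} = 19821 - 3481 = 16340$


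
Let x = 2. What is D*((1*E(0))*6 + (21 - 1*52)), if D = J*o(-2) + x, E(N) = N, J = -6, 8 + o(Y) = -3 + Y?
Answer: -2480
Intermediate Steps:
o(Y) = -11 + Y (o(Y) = -8 + (-3 + Y) = -11 + Y)
D = 80 (D = -6*(-11 - 2) + 2 = -6*(-13) + 2 = 78 + 2 = 80)
D*((1*E(0))*6 + (21 - 1*52)) = 80*((1*0)*6 + (21 - 1*52)) = 80*(0*6 + (21 - 52)) = 80*(0 - 31) = 80*(-31) = -2480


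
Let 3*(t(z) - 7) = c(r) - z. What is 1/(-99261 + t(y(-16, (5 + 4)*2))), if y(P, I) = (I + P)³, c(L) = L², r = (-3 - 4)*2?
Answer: -3/297574 ≈ -1.0082e-5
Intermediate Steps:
r = -14 (r = -7*2 = -14)
t(z) = 217/3 - z/3 (t(z) = 7 + ((-14)² - z)/3 = 7 + (196 - z)/3 = 7 + (196/3 - z/3) = 217/3 - z/3)
1/(-99261 + t(y(-16, (5 + 4)*2))) = 1/(-99261 + (217/3 - ((5 + 4)*2 - 16)³/3)) = 1/(-99261 + (217/3 - (9*2 - 16)³/3)) = 1/(-99261 + (217/3 - (18 - 16)³/3)) = 1/(-99261 + (217/3 - ⅓*2³)) = 1/(-99261 + (217/3 - ⅓*8)) = 1/(-99261 + (217/3 - 8/3)) = 1/(-99261 + 209/3) = 1/(-297574/3) = -3/297574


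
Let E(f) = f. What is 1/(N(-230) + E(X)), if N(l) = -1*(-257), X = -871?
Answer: -1/614 ≈ -0.0016287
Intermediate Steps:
N(l) = 257
1/(N(-230) + E(X)) = 1/(257 - 871) = 1/(-614) = -1/614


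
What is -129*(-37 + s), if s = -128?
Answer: 21285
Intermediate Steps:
-129*(-37 + s) = -129*(-37 - 128) = -129*(-165) = 21285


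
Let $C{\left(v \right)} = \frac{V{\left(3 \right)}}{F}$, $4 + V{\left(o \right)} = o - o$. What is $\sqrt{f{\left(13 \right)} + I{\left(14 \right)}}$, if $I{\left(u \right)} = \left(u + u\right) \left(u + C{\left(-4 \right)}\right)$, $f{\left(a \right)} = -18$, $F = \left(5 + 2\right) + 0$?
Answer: $\sqrt{358} \approx 18.921$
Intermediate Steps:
$V{\left(o \right)} = -4$ ($V{\left(o \right)} = -4 + \left(o - o\right) = -4 + 0 = -4$)
$F = 7$ ($F = 7 + 0 = 7$)
$C{\left(v \right)} = - \frac{4}{7}$
$I{\left(u \right)} = 2 u \left(- \frac{4}{7} + u\right)$ ($I{\left(u \right)} = \left(u + u\right) \left(u - \frac{4}{7}\right) = 2 u \left(- \frac{4}{7} + u\right)$)
$\sqrt{f{\left(13 \right)} + I{\left(14 \right)}} = \sqrt{-18 + \frac{2}{7} \cdot 14 \left(-4 + 7 \cdot 14\right)} = \sqrt{-18 + \frac{2}{7} \cdot 14 \left(-4 + 98\right)} = \sqrt{-18 + \frac{2}{7} \cdot 14 \cdot 94} = \sqrt{-18 + 376} = \sqrt{358}$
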